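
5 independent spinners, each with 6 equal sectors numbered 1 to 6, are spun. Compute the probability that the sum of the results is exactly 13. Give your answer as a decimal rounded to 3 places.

There are 6^5 = 7776 equally likely outcomes.
The number of ordered 5-tuples from {1,…,6} summing to 13 is 420.
P(sum = 13) = 420/7776 = 35/648 ≈ 0.054.

0.054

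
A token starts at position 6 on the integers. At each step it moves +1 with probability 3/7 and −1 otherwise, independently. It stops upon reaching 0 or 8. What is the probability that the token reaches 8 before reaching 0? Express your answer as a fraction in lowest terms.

4329/8425

Let r = q/p = (4/7)/(3/7) = 4/3. The recurrence P(i) = p·P(i+1) + q·P(i−1) with P(0)=0, P(8)=1 gives P(i) = (1 − r^i)/(1 − r^8).
P(6) = (1 − (4/3)^6) / (1 − (4/3)^8) = 4329/8425.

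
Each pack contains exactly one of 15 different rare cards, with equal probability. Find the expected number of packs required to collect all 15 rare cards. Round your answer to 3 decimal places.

49.773

After i distinct types are collected, each trial gives a new one with probability (15−i)/15, so the expected wait for the next new type is 15/(15−i).
E = 15/15 + 15/14 + 15/13 + 15/12 + 15/11 + 15/10 + 15/9 + 15/8 + 15/7 + 15/6 + 15/5 + 15/4 + 15/3 + 15/2 + 15/1 = 1195757/24024 ≈ 49.773.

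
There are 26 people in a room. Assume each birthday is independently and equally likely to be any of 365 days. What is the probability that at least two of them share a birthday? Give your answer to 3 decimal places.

0.598

It's easier to compute the probability that all 26 are distinct.
P(all distinct) = 365/365 · 364/365 · ··· · 340/365 ≈ 0.402.
So the probability of at least one match is 1 − 0.402 = 0.598.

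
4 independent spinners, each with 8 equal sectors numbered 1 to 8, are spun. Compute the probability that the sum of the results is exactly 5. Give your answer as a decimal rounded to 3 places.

There are 8^4 = 4096 equally likely outcomes.
The number of ordered 4-tuples from {1,…,8} summing to 5 is 4.
P(sum = 5) = 4/4096 = 1/1024 ≈ 0.001.

0.001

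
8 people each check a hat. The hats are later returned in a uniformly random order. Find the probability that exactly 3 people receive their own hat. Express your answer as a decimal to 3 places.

0.061

Choose which 3 of the 8 are fixed: C(8,3) = 56 ways.
The remaining 5 must have no fixed point: D(5) = 44.
P = 56·44/40320 = 11/180 ≈ 0.061.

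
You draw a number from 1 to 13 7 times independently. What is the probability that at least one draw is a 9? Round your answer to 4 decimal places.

P(no draw is a 9) = (12/13)^7 ≈ 0.5710.
P(at least one) = 1 − 0.5710 = 0.4290.

0.4290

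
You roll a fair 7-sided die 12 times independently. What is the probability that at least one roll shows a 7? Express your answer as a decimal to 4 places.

0.8427

P(no roll shows a 7) = (6/7)^12 ≈ 0.1573.
P(at least one) = 1 − 0.1573 = 0.8427.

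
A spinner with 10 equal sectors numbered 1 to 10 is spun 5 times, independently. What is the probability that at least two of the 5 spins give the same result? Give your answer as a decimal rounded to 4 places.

P(all 5 different) = 10/10 · 9/10 · ··· · 6/10 ≈ 0.3024.
P(at least two equal) = 1 − 0.3024 = 0.6976.

0.6976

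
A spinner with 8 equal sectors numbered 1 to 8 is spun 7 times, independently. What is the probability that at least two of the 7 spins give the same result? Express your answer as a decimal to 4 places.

0.9808

P(all 7 different) = 8/8 · 7/8 · ··· · 2/8 ≈ 0.0192.
P(at least two equal) = 1 − 0.0192 = 0.9808.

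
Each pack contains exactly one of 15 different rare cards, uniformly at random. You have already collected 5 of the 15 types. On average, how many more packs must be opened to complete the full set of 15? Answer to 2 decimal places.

Starting from 5 distinct types, each trial gives a new one with probability (15−i)/15 when i types are held, so the wait for the next new type is 15/(15−i).
E = 15/10 + 15/9 + 15/8 + 15/7 + 15/6 + 15/5 + 15/4 + 15/3 + 15/2 + 15/1 = 7381/168 ≈ 43.93.

43.93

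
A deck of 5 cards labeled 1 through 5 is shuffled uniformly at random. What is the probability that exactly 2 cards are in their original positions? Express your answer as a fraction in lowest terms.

1/6

Choose which 2 of the 5 are fixed: C(5,2) = 10 ways.
The remaining 3 must have no fixed point: D(3) = 2.
P = 10·2/120 = 1/6.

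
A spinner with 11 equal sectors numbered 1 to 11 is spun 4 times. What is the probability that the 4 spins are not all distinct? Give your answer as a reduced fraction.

611/1331

P(all 4 different) = 11/11 · 10/11 · ··· · 8/11 = 720/1331.
P(at least two equal) = 1 − 720/1331 = 611/1331.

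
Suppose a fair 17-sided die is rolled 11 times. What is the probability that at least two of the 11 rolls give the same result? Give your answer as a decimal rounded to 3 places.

0.986

P(all 11 different) = 17/17 · 16/17 · ··· · 7/17 ≈ 0.014.
P(at least two equal) = 1 − 0.014 = 0.986.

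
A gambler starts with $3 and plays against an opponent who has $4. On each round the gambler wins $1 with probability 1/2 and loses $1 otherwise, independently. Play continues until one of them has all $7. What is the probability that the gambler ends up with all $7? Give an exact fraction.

With a fair step, P(i) = ½P(i−1) + ½P(i+1) with P(0)=0, P(7)=1 has the linear solution P(i) = i/7.
P(3) = 3/7.

3/7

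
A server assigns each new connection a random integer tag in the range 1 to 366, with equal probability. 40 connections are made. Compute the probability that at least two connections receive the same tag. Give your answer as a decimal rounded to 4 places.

0.8905

It's easier to compute the probability that all 40 are distinct.
P(all distinct) = 366/366 · 365/366 · ··· · 327/366 ≈ 0.1095.
So the probability of at least one match is 1 − 0.1095 = 0.8905.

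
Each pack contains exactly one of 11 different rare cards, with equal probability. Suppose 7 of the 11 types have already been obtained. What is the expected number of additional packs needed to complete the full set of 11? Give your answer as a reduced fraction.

275/12

Starting from 7 distinct types, each trial gives a new one with probability (11−i)/11 when i types are held, so the wait for the next new type is 11/(11−i).
E = 11/4 + 11/3 + 11/2 + 11/1 = 275/12.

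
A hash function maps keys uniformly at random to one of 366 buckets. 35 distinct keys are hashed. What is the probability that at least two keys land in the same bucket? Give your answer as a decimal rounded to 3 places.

It's easier to compute the probability that all 35 are distinct.
P(all distinct) = 366/366 · 365/366 · ··· · 332/366 ≈ 0.187.
So the probability of at least one match is 1 − 0.187 = 0.813.

0.813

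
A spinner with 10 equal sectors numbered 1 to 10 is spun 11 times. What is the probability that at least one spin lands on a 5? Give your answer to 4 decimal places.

0.6862

P(no spin lands on a 5) = (9/10)^11 ≈ 0.3138.
P(at least one) = 1 − 0.3138 = 0.6862.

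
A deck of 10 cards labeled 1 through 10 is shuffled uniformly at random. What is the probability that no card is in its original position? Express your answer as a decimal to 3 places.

0.368

This is the derangement probability: permutations of 10 with no fixed point.
D(10) = 10! · (1 − 1/1! + 1/2! − ··· + (−1)^10/10!) = 1334961.
P = 1334961/3628800 = 16481/44800 ≈ 0.368.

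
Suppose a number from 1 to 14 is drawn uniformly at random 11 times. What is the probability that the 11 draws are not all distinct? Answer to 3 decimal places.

0.996

P(all 11 different) = 14/14 · 13/14 · ··· · 4/14 ≈ 0.004.
P(at least two equal) = 1 − 0.004 = 0.996.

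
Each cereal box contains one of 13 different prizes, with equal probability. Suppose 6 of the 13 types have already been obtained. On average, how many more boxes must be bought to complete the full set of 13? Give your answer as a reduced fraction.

Starting from 6 distinct types, each trial gives a new one with probability (13−i)/13 when i types are held, so the wait for the next new type is 13/(13−i).
E = 13/7 + 13/6 + 13/5 + 13/4 + 13/3 + 13/2 + 13/1 = 4719/140.

4719/140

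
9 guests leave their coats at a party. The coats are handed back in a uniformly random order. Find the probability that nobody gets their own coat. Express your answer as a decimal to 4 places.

This is the derangement probability: permutations of 9 with no fixed point.
D(9) = 9! · (1 − 1/1! + 1/2! − ··· + (−1)^9/9!) = 133496.
P = 133496/362880 = 16687/45360 ≈ 0.3679.

0.3679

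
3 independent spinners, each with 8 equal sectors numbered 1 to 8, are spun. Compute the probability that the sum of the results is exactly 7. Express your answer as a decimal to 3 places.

0.029

There are 8^3 = 512 equally likely outcomes.
The number of ordered 3-tuples from {1,…,8} summing to 7 is 15.
P(sum = 7) = 15/512 ≈ 0.029.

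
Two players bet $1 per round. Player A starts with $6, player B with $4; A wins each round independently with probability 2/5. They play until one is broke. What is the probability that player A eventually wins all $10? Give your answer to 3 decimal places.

Let r = q/p = (3/5)/(2/5) = 3/2. The recurrence P(i) = p·P(i+1) + q·P(i−1) with P(0)=0, P(10)=1 gives P(i) = (1 − r^i)/(1 − r^10).
P(6) = (1 − (3/2)^6) / (1 − (3/2)^10) = 2128/11605 ≈ 0.183.

0.183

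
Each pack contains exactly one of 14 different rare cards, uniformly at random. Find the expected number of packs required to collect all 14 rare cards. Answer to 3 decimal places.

After i distinct types are collected, each trial gives a new one with probability (14−i)/14, so the expected wait for the next new type is 14/(14−i).
E = 14/14 + 14/13 + 14/12 + 14/11 + 14/10 + 14/9 + 14/8 + 14/7 + 14/6 + 14/5 + 14/4 + 14/3 + 14/2 + 14/1 = 1171733/25740 ≈ 45.522.

45.522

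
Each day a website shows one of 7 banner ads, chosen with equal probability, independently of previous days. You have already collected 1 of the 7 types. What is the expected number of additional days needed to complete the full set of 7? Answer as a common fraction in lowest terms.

Starting from 1 distinct type, each trial gives a new one with probability (7−i)/7 when i types are held, so the wait for the next new type is 7/(7−i).
E = 7/6 + 7/5 + 7/4 + 7/3 + 7/2 + 7/1 = 343/20.

343/20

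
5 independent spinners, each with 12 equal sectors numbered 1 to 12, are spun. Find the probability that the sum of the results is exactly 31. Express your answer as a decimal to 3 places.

There are 12^5 = 248832 equally likely outcomes.
The number of ordered 5-tuples from {1,…,12} summing to 31 is 12255.
P(sum = 31) = 12255/248832 = 4085/82944 ≈ 0.049.

0.049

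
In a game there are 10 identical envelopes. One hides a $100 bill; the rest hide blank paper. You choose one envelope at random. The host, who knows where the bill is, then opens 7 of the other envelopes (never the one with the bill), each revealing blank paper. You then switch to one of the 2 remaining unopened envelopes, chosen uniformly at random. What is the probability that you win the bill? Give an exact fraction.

Your original envelope holds the bill with probability 1/10, so the other 9 collectively hold it with probability 9/10.
The host can always find 7 empty envelopes to open, so the reveals don't change that 9/10; it is now spread over the 2 remaining unopened envelopes.
P(win by switching) = (9/10) · (1/2) = 9/20.

9/20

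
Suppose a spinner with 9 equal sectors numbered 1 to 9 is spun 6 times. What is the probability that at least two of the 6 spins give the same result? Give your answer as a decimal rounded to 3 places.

0.886

P(all 6 different) = 9/9 · 8/9 · ··· · 4/9 ≈ 0.114.
P(at least two equal) = 1 − 0.114 = 0.886.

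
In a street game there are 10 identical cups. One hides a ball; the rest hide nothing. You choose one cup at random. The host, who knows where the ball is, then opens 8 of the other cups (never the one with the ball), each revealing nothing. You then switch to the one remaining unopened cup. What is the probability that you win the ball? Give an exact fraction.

9/10

Your original cup holds the ball with probability 1/10, so the other 9 collectively hold it with probability 9/10.
The host can always find 8 empty cups to open, so the reveals don't change that 9/10; it is now spread over the 1 remaining unopened cup.
P(win by switching) = (9/10) · (1/1) = 9/10.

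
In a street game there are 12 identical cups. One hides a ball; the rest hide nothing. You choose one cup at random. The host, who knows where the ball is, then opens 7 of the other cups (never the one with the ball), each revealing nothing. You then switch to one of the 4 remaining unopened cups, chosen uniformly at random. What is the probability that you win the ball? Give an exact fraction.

Your original cup holds the ball with probability 1/12, so the other 11 collectively hold it with probability 11/12.
The host can always find 7 empty cups to open, so the reveals don't change that 11/12; it is now spread over the 4 remaining unopened cups.
P(win by switching) = (11/12) · (1/4) = 11/48.

11/48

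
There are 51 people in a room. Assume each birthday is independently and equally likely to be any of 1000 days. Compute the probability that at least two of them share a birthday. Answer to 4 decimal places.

0.7267

It's easier to compute the probability that all 51 are distinct.
P(all distinct) = 1000/1000 · 999/1000 · ··· · 950/1000 ≈ 0.2733.
So the probability of at least one match is 1 − 0.2733 = 0.7267.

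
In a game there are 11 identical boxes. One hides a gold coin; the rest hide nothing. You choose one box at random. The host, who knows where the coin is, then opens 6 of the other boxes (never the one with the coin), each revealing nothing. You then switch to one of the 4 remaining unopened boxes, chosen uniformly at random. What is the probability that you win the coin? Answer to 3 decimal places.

0.227

Your original box holds the coin with probability 1/11, so the other 10 collectively hold it with probability 10/11.
The host can always find 6 empty boxes to open, so the reveals don't change that 10/11; it is now spread over the 4 remaining unopened boxes.
P(win by switching) = (10/11) · (1/4) = 5/22 ≈ 0.227.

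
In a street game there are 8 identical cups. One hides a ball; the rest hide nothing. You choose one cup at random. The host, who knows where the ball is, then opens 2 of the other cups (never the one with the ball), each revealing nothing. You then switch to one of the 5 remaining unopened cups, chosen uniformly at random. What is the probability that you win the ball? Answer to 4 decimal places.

Your original cup holds the ball with probability 1/8, so the other 7 collectively hold it with probability 7/8.
The host can always find 2 empty cups to open, so the reveals don't change that 7/8; it is now spread over the 5 remaining unopened cups.
P(win by switching) = (7/8) · (1/5) = 7/40 ≈ 0.1750.

0.1750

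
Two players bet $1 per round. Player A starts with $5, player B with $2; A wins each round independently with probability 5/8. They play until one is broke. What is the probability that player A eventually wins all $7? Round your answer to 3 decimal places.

0.949

Let r = q/p = (3/8)/(5/8) = 3/5. The recurrence P(i) = p·P(i+1) + q·P(i−1) with P(0)=0, P(7)=1 gives P(i) = (1 − r^i)/(1 − r^7).
P(5) = (1 − (3/5)^5) / (1 − (3/5)^7) = 36025/37969 ≈ 0.949.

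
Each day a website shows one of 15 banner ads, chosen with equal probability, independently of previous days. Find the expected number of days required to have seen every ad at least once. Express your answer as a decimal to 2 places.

49.77

After i distinct types are collected, each trial gives a new one with probability (15−i)/15, so the expected wait for the next new type is 15/(15−i).
E = 15/15 + 15/14 + 15/13 + 15/12 + 15/11 + 15/10 + 15/9 + 15/8 + 15/7 + 15/6 + 15/5 + 15/4 + 15/3 + 15/2 + 15/1 = 1195757/24024 ≈ 49.77.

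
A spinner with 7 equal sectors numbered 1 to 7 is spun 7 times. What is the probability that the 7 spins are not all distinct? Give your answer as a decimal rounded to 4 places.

P(all 7 different) = 7/7 · 6/7 · ··· · 1/7 ≈ 0.0061.
P(at least two equal) = 1 − 0.0061 = 0.9939.

0.9939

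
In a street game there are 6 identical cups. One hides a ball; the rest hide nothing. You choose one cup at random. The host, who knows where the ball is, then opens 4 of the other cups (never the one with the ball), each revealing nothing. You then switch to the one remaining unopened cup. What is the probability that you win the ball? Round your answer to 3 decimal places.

Your original cup holds the ball with probability 1/6, so the other 5 collectively hold it with probability 5/6.
The host can always find 4 empty cups to open, so the reveals don't change that 5/6; it is now spread over the 1 remaining unopened cup.
P(win by switching) = (5/6) · (1/1) = 5/6 ≈ 0.833.

0.833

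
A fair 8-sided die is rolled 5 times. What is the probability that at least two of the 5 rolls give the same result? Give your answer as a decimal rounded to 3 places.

0.795

P(all 5 different) = 8/8 · 7/8 · ··· · 4/8 ≈ 0.205.
P(at least two equal) = 1 − 0.205 = 0.795.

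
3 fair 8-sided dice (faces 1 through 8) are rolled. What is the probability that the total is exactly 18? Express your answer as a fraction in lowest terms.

7/128

There are 8^3 = 512 equally likely outcomes.
The number of ordered 3-tuples from {1,…,8} summing to 18 is 28.
P(sum = 18) = 28/512 = 7/128.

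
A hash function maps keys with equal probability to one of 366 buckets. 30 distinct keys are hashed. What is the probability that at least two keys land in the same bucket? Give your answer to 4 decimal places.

0.7053

It's easier to compute the probability that all 30 are distinct.
P(all distinct) = 366/366 · 365/366 · ··· · 337/366 ≈ 0.2947.
So the probability of at least one match is 1 − 0.2947 = 0.7053.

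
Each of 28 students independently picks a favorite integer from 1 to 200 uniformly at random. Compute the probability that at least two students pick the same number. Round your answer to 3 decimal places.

0.862

It's easier to compute the probability that all 28 are distinct.
P(all distinct) = 200/200 · 199/200 · ··· · 173/200 ≈ 0.138.
So the probability of at least one match is 1 − 0.138 = 0.862.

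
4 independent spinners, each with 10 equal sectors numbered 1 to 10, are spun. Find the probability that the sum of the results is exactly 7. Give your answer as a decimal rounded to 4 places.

0.0020

There are 10^4 = 10000 equally likely outcomes.
The number of ordered 4-tuples from {1,…,10} summing to 7 is 20.
P(sum = 7) = 20/10000 = 1/500 ≈ 0.0020.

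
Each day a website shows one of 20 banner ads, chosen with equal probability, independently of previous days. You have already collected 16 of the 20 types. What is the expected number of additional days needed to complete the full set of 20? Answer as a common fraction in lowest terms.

Starting from 16 distinct types, each trial gives a new one with probability (20−i)/20 when i types are held, so the wait for the next new type is 20/(20−i).
E = 20/4 + 20/3 + 20/2 + 20/1 = 125/3.

125/3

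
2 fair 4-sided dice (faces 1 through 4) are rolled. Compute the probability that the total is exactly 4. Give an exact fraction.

3/16

There are 4^2 = 16 equally likely outcomes.
The number of ordered 2-tuples from {1,…,4} summing to 4 is 3.
P(sum = 4) = 3/16.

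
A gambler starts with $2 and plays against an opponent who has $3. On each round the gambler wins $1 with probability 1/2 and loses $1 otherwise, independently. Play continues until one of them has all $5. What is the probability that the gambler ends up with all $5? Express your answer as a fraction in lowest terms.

2/5

With a fair step, P(i) = ½P(i−1) + ½P(i+1) with P(0)=0, P(5)=1 has the linear solution P(i) = i/5.
P(2) = 2/5.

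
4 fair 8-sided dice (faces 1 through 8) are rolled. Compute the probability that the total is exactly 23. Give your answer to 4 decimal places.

There are 8^4 = 4096 equally likely outcomes.
The number of ordered 4-tuples from {1,…,8} summing to 23 is 204.
P(sum = 23) = 204/4096 = 51/1024 ≈ 0.0498.

0.0498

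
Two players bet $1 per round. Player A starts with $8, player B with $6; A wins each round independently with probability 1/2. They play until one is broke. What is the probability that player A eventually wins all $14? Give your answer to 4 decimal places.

0.5714

With a fair step, P(i) = ½P(i−1) + ½P(i+1) with P(0)=0, P(14)=1 has the linear solution P(i) = i/14.
P(8) = 8/14 = 4/7 ≈ 0.5714.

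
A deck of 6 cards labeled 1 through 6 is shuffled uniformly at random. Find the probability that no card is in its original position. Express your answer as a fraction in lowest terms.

This is the derangement probability: permutations of 6 with no fixed point.
D(6) = 6! · (1 − 1/1! + 1/2! − ··· + (−1)^6/6!) = 265.
P = 265/720 = 53/144.

53/144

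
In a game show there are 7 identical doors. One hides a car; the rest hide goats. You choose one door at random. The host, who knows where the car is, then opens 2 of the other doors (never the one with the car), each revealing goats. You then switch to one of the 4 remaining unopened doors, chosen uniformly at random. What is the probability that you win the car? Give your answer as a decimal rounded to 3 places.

Your original door holds the car with probability 1/7, so the other 6 collectively hold it with probability 6/7.
The host can always find 2 empty doors to open, so the reveals don't change that 6/7; it is now spread over the 4 remaining unopened doors.
P(win by switching) = (6/7) · (1/4) = 3/14 ≈ 0.214.

0.214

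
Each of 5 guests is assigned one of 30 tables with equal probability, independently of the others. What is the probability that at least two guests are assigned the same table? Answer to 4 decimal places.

It's easier to compute the probability that all 5 are distinct.
P(all distinct) = 30/30 · 29/30 · ··· · 26/30 ≈ 0.7037.
So the probability of at least one match is 1 − 0.7037 = 0.2963.

0.2963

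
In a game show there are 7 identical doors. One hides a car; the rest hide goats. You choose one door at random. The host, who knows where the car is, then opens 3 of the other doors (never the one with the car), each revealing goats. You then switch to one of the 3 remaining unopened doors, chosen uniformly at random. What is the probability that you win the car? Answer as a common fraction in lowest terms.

Your original door holds the car with probability 1/7, so the other 6 collectively hold it with probability 6/7.
The host can always find 3 empty doors to open, so the reveals don't change that 6/7; it is now spread over the 3 remaining unopened doors.
P(win by switching) = (6/7) · (1/3) = 2/7.

2/7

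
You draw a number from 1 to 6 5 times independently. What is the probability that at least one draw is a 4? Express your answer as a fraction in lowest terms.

4651/7776

P(no draw is a 4) = (5/6)^5 = 3125/7776.
P(at least one) = 1 − 3125/7776 = 4651/7776.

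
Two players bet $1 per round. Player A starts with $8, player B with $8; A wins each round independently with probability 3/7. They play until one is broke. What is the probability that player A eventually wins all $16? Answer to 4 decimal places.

Let r = q/p = (4/7)/(3/7) = 4/3. The recurrence P(i) = p·P(i+1) + q·P(i−1) with P(0)=0, P(16)=1 gives P(i) = (1 − r^i)/(1 − r^16).
P(8) = (1 − (4/3)^8) / (1 − (4/3)^16) = 6561/72097 ≈ 0.0910.

0.0910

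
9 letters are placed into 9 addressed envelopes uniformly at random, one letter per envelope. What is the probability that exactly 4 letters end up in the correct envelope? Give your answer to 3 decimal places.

0.015

Choose which 4 of the 9 are fixed: C(9,4) = 126 ways.
The remaining 5 must have no fixed point: D(5) = 44.
P = 126·44/362880 = 11/720 ≈ 0.015.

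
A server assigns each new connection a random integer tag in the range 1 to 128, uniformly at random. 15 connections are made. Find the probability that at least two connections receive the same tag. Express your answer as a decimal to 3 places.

0.574

It's easier to compute the probability that all 15 are distinct.
P(all distinct) = 128/128 · 127/128 · ··· · 114/128 ≈ 0.426.
So the probability of at least one match is 1 − 0.426 = 0.574.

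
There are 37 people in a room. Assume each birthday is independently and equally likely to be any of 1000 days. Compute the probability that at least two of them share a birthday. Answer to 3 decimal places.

It's easier to compute the probability that all 37 are distinct.
P(all distinct) = 1000/1000 · 999/1000 · ··· · 964/1000 ≈ 0.510.
So the probability of at least one match is 1 − 0.510 = 0.490.

0.490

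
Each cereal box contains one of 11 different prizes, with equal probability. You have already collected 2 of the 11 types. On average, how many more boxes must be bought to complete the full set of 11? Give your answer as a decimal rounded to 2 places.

31.12

Starting from 2 distinct types, each trial gives a new one with probability (11−i)/11 when i types are held, so the wait for the next new type is 11/(11−i).
E = 11/9 + 11/8 + 11/7 + 11/6 + 11/5 + 11/4 + 11/3 + 11/2 + 11/1 = 78419/2520 ≈ 31.12.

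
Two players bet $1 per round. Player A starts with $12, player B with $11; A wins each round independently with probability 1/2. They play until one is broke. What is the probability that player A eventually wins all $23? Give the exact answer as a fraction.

With a fair step, P(i) = ½P(i−1) + ½P(i+1) with P(0)=0, P(23)=1 has the linear solution P(i) = i/23.
P(12) = 12/23.

12/23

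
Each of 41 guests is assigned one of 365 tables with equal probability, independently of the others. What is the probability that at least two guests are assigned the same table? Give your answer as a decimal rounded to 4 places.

0.9032

It's easier to compute the probability that all 41 are distinct.
P(all distinct) = 365/365 · 364/365 · ··· · 325/365 ≈ 0.0968.
So the probability of at least one match is 1 − 0.0968 = 0.9032.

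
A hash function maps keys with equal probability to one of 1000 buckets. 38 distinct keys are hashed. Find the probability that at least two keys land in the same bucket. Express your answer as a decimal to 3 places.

It's easier to compute the probability that all 38 are distinct.
P(all distinct) = 1000/1000 · 999/1000 · ··· · 963/1000 ≈ 0.491.
So the probability of at least one match is 1 − 0.491 = 0.509.

0.509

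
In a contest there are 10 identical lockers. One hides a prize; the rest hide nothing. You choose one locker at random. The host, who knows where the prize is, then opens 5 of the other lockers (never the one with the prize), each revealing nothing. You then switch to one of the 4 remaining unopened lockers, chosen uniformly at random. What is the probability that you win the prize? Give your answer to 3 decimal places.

0.225

Your original locker holds the prize with probability 1/10, so the other 9 collectively hold it with probability 9/10.
The host can always find 5 empty lockers to open, so the reveals don't change that 9/10; it is now spread over the 4 remaining unopened lockers.
P(win by switching) = (9/10) · (1/4) = 9/40 ≈ 0.225.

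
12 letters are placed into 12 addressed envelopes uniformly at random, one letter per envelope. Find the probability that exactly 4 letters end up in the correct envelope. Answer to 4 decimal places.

0.0153

Choose which 4 of the 12 are fixed: C(12,4) = 495 ways.
The remaining 8 must have no fixed point: D(8) = 14833.
P = 495·14833/479001600 = 2119/138240 ≈ 0.0153.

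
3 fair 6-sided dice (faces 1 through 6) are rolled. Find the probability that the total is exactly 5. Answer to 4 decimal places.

There are 6^3 = 216 equally likely outcomes.
The number of ordered 3-tuples from {1,…,6} summing to 5 is 6.
P(sum = 5) = 6/216 = 1/36 ≈ 0.0278.

0.0278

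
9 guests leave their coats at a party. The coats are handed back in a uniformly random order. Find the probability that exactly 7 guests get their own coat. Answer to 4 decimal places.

Choose which 7 of the 9 are fixed: C(9,7) = 36 ways.
The remaining 2 must have no fixed point: D(2) = 1.
P = 36·1/362880 = 1/10080 ≈ 0.0001.

0.0001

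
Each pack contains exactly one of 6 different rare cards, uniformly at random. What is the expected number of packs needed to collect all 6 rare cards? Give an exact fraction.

After i distinct types are collected, each trial gives a new one with probability (6−i)/6, so the expected wait for the next new type is 6/(6−i).
E = 6/6 + 6/5 + 6/4 + 6/3 + 6/2 + 6/1 = 147/10.

147/10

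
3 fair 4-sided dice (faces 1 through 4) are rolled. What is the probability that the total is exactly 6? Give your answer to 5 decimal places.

0.15625

There are 4^3 = 64 equally likely outcomes.
The number of ordered 3-tuples from {1,…,4} summing to 6 is 10.
P(sum = 6) = 10/64 = 5/32 ≈ 0.15625.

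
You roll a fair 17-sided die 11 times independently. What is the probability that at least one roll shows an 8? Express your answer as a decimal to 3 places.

P(no roll shows an 8) = (16/17)^11 ≈ 0.513.
P(at least one) = 1 − 0.513 = 0.487.

0.487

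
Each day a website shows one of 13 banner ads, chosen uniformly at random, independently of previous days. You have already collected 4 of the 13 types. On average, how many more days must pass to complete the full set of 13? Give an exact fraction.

Starting from 4 distinct types, each trial gives a new one with probability (13−i)/13 when i types are held, so the wait for the next new type is 13/(13−i).
E = 13/9 + 13/8 + 13/7 + 13/6 + 13/5 + 13/4 + 13/3 + 13/2 + 13/1 = 92677/2520.

92677/2520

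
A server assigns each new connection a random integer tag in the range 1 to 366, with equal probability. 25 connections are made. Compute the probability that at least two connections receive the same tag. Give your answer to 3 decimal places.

It's easier to compute the probability that all 25 are distinct.
P(all distinct) = 366/366 · 365/366 · ··· · 342/366 ≈ 0.432.
So the probability of at least one match is 1 − 0.432 = 0.568.

0.568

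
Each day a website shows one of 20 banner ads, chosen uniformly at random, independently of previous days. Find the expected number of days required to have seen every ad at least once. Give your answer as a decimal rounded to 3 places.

71.955

After i distinct types are collected, each trial gives a new one with probability (20−i)/20, so the expected wait for the next new type is 20/(20−i).
E = 20/20 + 20/19 + 20/18 + 20/17 + 20/16 + 20/15 + 20/14 + 20/13 + 20/12 + 20/11 + 20/10 + 20/9 + 20/8 + 20/7 + 20/6 + 20/5 + 20/4 + 20/3 + 20/2 + 20/1 = 279175675/3879876 ≈ 71.955.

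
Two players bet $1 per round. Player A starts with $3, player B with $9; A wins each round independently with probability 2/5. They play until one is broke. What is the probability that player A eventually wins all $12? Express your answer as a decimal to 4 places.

0.0184

Let r = q/p = (3/5)/(2/5) = 3/2. The recurrence P(i) = p·P(i+1) + q·P(i−1) with P(0)=0, P(12)=1 gives P(i) = (1 − r^i)/(1 − r^12).
P(3) = (1 − (3/2)^3) / (1 − (3/2)^12) = 512/27755 ≈ 0.0184.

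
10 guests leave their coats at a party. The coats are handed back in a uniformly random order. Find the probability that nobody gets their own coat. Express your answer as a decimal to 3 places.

This is the derangement probability: permutations of 10 with no fixed point.
D(10) = 10! · (1 − 1/1! + 1/2! − ··· + (−1)^10/10!) = 1334961.
P = 1334961/3628800 = 16481/44800 ≈ 0.368.

0.368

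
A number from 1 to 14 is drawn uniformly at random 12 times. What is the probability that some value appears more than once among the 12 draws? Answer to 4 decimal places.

0.9992

P(all 12 different) = 14/14 · 13/14 · ··· · 3/14 ≈ 0.0008.
P(at least two equal) = 1 − 0.0008 = 0.9992.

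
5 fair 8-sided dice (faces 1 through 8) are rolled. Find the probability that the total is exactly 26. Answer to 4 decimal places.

There are 8^5 = 32768 equally likely outcomes.
The number of ordered 5-tuples from {1,…,8} summing to 26 is 2010.
P(sum = 26) = 2010/32768 = 1005/16384 ≈ 0.0613.

0.0613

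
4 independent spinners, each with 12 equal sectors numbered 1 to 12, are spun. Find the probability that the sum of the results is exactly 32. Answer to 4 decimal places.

There are 12^4 = 20736 equally likely outcomes.
The number of ordered 4-tuples from {1,…,12} summing to 32 is 829.
P(sum = 32) = 829/20736 ≈ 0.0400.

0.0400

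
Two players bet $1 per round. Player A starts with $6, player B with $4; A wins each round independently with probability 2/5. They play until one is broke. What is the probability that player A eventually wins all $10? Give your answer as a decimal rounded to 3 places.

Let r = q/p = (3/5)/(2/5) = 3/2. The recurrence P(i) = p·P(i+1) + q·P(i−1) with P(0)=0, P(10)=1 gives P(i) = (1 − r^i)/(1 − r^10).
P(6) = (1 − (3/2)^6) / (1 − (3/2)^10) = 2128/11605 ≈ 0.183.

0.183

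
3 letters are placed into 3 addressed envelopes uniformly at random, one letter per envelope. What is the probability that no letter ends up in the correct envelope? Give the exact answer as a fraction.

This is the derangement probability: permutations of 3 with no fixed point.
D(3) = 3! · (1 − 1/1! + 1/2! − ··· + (−1)^3/3!) = 2.
P = 2/6 = 1/3.

1/3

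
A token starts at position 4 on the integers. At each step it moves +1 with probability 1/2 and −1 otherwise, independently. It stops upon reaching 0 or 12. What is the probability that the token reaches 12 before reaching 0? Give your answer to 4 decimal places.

With a fair step, P(i) = ½P(i−1) + ½P(i+1) with P(0)=0, P(12)=1 has the linear solution P(i) = i/12.
P(4) = 4/12 = 1/3 ≈ 0.3333.

0.3333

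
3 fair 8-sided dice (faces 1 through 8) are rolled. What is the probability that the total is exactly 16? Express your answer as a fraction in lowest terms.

21/256

There are 8^3 = 512 equally likely outcomes.
The number of ordered 3-tuples from {1,…,8} summing to 16 is 42.
P(sum = 16) = 42/512 = 21/256.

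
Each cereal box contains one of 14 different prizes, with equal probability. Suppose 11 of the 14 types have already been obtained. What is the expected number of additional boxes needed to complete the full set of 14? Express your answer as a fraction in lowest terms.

77/3

Starting from 11 distinct types, each trial gives a new one with probability (14−i)/14 when i types are held, so the wait for the next new type is 14/(14−i).
E = 14/3 + 14/2 + 14/1 = 77/3.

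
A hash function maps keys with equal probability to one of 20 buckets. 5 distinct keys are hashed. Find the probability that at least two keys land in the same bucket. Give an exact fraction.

It's easier to compute the probability that all 5 are distinct.
P(all distinct) = 20/20 · 19/20 · ··· · 16/20 = 2907/5000.
So the probability of at least one match is 1 − 2907/5000 = 2093/5000.

2093/5000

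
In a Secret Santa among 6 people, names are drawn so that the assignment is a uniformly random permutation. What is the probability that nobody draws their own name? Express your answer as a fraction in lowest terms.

53/144

This is the derangement probability: permutations of 6 with no fixed point.
D(6) = 6! · (1 − 1/1! + 1/2! − ··· + (−1)^6/6!) = 265.
P = 265/720 = 53/144.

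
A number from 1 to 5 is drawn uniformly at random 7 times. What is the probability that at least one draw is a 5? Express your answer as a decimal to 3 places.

P(no draw is a 5) = (4/5)^7 ≈ 0.210.
P(at least one) = 1 − 0.210 = 0.790.

0.790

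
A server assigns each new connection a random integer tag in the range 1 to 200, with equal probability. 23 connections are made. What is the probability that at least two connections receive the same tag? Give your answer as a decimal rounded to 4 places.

0.7316

It's easier to compute the probability that all 23 are distinct.
P(all distinct) = 200/200 · 199/200 · ··· · 178/200 ≈ 0.2684.
So the probability of at least one match is 1 − 0.2684 = 0.7316.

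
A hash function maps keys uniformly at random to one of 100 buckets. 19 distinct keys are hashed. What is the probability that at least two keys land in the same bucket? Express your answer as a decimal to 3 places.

0.839

It's easier to compute the probability that all 19 are distinct.
P(all distinct) = 100/100 · 99/100 · ··· · 82/100 ≈ 0.161.
So the probability of at least one match is 1 − 0.161 = 0.839.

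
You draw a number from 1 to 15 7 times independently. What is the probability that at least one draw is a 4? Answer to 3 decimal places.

P(no draw is a 4) = (14/15)^7 ≈ 0.617.
P(at least one) = 1 − 0.617 = 0.383.

0.383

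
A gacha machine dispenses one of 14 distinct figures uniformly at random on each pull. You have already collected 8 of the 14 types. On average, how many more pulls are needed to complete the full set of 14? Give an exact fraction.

343/10

Starting from 8 distinct types, each trial gives a new one with probability (14−i)/14 when i types are held, so the wait for the next new type is 14/(14−i).
E = 14/6 + 14/5 + 14/4 + 14/3 + 14/2 + 14/1 = 343/10.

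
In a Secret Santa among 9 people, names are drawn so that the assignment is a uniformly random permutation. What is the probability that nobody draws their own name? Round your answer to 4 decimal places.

0.3679

This is the derangement probability: permutations of 9 with no fixed point.
D(9) = 9! · (1 − 1/1! + 1/2! − ··· + (−1)^9/9!) = 133496.
P = 133496/362880 = 16687/45360 ≈ 0.3679.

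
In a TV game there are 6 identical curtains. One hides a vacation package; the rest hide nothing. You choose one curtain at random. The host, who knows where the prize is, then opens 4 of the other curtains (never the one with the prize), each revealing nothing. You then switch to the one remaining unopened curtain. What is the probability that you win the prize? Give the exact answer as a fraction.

Your original curtain holds the prize with probability 1/6, so the other 5 collectively hold it with probability 5/6.
The host can always find 4 empty curtains to open, so the reveals don't change that 5/6; it is now spread over the 1 remaining unopened curtain.
P(win by switching) = (5/6) · (1/1) = 5/6.

5/6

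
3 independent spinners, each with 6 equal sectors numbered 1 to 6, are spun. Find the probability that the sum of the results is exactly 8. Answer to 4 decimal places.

There are 6^3 = 216 equally likely outcomes.
The number of ordered 3-tuples from {1,…,6} summing to 8 is 21.
P(sum = 8) = 21/216 = 7/72 ≈ 0.0972.

0.0972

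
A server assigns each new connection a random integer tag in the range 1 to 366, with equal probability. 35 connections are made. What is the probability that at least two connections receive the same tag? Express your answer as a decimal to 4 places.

It's easier to compute the probability that all 35 are distinct.
P(all distinct) = 366/366 · 365/366 · ··· · 332/366 ≈ 0.1865.
So the probability of at least one match is 1 − 0.1865 = 0.8135.

0.8135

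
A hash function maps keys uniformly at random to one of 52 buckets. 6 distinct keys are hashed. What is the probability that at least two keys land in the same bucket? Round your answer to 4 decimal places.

It's easier to compute the probability that all 6 are distinct.
P(all distinct) = 52/52 · 51/52 · ··· · 47/52 ≈ 0.7414.
So the probability of at least one match is 1 − 0.7414 = 0.2586.

0.2586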